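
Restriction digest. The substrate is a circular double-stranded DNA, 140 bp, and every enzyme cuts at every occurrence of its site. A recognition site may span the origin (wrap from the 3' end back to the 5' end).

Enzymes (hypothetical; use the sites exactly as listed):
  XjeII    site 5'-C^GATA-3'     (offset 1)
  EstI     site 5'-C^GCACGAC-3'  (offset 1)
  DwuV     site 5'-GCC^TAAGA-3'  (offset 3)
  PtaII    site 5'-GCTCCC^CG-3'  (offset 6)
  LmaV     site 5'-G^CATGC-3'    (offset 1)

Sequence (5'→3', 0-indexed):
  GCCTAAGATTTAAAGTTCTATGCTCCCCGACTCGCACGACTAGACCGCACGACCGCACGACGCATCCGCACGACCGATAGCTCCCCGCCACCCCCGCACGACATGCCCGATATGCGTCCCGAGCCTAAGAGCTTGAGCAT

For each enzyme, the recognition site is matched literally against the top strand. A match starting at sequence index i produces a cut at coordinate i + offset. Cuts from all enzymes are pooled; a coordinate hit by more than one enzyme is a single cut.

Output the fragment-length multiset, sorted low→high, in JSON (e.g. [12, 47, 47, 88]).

[6,6,8,8,10,10,12,13,13,13,17,24]

Scan for sites:
  XjeII CGATA/1: at [74, 107] ⇒ [75, 108]
  EstI CGCACGAC/1: at [32, 45, 53, 66, 94] ⇒ [33, 46, 54, 67, 95]
  DwuV GCCTAAGA/3: at [0, 122] ⇒ [3, 125]
  PtaII GCTCCCCG/6: at [21, 79] ⇒ [27, 85]
  LmaV GCATGC/1: at [136] ⇒ [137]

Pooled cuts: [3, 27, 33, 46, 54, 67, 75, 85, 95, 108, 125, 137]

Fragments:
  3→27: 24 bp
  27→33: 6 bp
  33→46: 13 bp
  46→54: 8 bp
  54→67: 13 bp
  67→75: 8 bp
  75→85: 10 bp
  85→95: 10 bp
  95→108: 13 bp
  108→125: 17 bp
  125→137: 12 bp
  137→3 (wrap): 140-137+3 = 6 bp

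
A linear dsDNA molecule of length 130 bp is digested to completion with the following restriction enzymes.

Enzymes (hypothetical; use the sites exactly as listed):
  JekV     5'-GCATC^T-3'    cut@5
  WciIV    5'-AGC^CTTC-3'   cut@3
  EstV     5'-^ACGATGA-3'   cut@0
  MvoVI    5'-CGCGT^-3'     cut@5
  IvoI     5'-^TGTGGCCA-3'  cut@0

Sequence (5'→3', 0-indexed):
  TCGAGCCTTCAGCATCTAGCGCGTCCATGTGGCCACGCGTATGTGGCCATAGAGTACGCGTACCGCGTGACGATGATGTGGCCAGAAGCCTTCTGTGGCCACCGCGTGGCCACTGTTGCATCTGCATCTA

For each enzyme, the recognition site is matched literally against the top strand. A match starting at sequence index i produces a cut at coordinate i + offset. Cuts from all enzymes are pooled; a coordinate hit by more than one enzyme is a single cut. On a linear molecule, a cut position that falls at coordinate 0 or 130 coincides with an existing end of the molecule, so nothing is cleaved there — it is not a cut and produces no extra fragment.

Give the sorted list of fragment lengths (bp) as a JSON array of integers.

[1,1,2,3,4,6,6,7,7,8,10,13,13,14,15,20]

Scan for sites:
  JekV (GCATCT, off=5): starts [11, 117, 123] → cuts [16, 122, 128]
  WciIV (AGCCTTC, off=3): starts [3, 86] → cuts [6, 89]
  EstV (ACGATGA, off=0): starts [69] → cuts [69]
  MvoVI (CGCGT, off=5): starts [19, 35, 56, 63, 102] → cuts [24, 40, 61, 68, 107]
  IvoI (TGTGGCCA, off=0): starts [27, 41, 76, 93] → cuts [27, 41, 76, 93]

All cut coordinates (distinct, sorted): [6, 16, 24, 27, 40, 41, 61, 68, 69, 76, 89, 93, 107, 122, 128]

Fragments:
  [0,6): 6 bp
  [6,16): 10 bp
  [16,24): 8 bp
  [24,27): 3 bp
  [27,40): 13 bp
  [40,41): 1 bp
  [41,61): 20 bp
  [61,68): 7 bp
  [68,69): 1 bp
  [69,76): 7 bp
  [76,89): 13 bp
  [89,93): 4 bp
  [93,107): 14 bp
  [107,122): 15 bp
  [122,128): 6 bp
  [128,130): 2 bp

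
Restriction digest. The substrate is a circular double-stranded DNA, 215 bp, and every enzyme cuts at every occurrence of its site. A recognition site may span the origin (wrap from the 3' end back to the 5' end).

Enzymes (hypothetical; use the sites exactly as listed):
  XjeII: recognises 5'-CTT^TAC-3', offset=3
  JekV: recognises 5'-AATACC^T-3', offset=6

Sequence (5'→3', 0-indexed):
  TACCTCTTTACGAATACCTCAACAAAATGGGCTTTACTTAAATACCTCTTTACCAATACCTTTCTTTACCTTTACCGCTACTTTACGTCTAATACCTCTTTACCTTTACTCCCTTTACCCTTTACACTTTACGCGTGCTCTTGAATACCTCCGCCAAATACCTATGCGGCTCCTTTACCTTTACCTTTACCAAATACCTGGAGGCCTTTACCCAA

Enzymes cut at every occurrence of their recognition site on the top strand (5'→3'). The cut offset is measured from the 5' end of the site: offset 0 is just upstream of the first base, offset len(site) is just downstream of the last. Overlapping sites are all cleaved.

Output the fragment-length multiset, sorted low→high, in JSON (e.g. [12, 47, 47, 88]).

Site scan:
  XjeII (CTTTAC, off=3): starts [5, 31, 47, 63, 69, 80, 97, 103, 112, 119, 126, 172, 178, 184, 205] → cuts [8, 34, 50, 66, 72, 83, 100, 106, 115, 122, 129, 175, 181, 187, 208]
  JekV (AATACCT, off=6): starts [12, 40, 54, 90, 143, 156, 192, 213] → cuts [4, 18, 46, 60, 96, 149, 162, 198]

Pooled cuts: [4, 8, 18, 34, 46, 50, 60, 66, 72, 83, 96, 100, 106, 115, 122, 129, 149, 162, 175, 181, 187, 198, 208]

Fragment lengths:
  4→8: 4 bp
  8→18: 10 bp
  18→34: 16 bp
  34→46: 12 bp
  46→50: 4 bp
  50→60: 10 bp
  60→66: 6 bp
  66→72: 6 bp
  72→83: 11 bp
  83→96: 13 bp
  96→100: 4 bp
  100→106: 6 bp
  106→115: 9 bp
  115→122: 7 bp
  122→129: 7 bp
  129→149: 20 bp
  149→162: 13 bp
  162→175: 13 bp
  175→181: 6 bp
  181→187: 6 bp
  187→198: 11 bp
  198→208: 10 bp
  208→4 (wrap): 215-208+4 = 11 bp

[4,4,4,6,6,6,6,6,7,7,9,10,10,10,11,11,11,12,13,13,13,16,20]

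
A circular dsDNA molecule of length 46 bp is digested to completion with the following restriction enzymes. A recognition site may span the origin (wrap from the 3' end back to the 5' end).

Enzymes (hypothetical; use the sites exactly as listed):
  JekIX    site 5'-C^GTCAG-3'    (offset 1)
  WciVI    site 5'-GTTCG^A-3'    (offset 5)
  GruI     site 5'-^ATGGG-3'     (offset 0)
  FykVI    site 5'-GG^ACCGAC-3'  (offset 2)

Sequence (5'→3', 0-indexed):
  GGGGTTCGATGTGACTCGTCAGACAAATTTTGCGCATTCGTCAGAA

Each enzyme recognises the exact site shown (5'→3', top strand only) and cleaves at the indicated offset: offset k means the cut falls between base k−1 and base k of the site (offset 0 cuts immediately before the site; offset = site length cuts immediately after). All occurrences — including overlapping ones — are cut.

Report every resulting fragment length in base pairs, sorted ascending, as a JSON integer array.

Scan for sites:
  JekIX CGTCAG/1: at [16, 38] ⇒ [17, 39]
  WciVI GTTCGA/5: at [3] ⇒ [8]
  GruI (ATGGG, off=0): no sites
  FykVI (GGACCGAC, off=2): no sites

Pooled cuts: [8, 17, 39]

Fragments:
  8→17: 9 bp
  17→39: 22 bp
  39→8 (wrap): 46-39+8 = 15 bp

[9,15,22]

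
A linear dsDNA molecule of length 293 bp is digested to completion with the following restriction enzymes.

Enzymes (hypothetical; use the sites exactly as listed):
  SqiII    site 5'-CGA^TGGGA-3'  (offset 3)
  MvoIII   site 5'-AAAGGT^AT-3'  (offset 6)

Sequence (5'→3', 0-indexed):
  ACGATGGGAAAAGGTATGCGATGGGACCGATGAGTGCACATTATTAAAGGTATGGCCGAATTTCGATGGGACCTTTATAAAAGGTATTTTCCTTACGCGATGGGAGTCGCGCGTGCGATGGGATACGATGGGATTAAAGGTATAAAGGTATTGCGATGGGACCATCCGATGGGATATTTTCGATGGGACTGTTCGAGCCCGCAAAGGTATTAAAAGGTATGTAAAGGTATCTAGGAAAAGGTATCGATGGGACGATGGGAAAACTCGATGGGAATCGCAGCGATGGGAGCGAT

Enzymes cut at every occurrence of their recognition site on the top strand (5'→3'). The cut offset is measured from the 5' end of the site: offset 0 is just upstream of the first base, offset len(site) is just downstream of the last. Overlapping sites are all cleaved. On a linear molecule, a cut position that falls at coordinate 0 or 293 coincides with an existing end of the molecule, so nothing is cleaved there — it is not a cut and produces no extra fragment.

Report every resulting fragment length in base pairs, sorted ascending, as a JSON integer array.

Per-enzyme occurrences:
  SqiII (CGATGGGA, off=3): starts [1, 18, 63, 97, 115, 125, 153, 166, 180, 244, 252, 265, 280] → cuts [4, 21, 66, 100, 118, 128, 156, 169, 183, 247, 255, 268, 283]
  MvoIII (AAAGGTAT, off=6): starts [9, 45, 79, 135, 143, 202, 212, 222, 236] → cuts [15, 51, 85, 141, 149, 208, 218, 228, 242]

Pooled cuts: [4, 15, 21, 51, 66, 85, 100, 118, 128, 141, 149, 156, 169, 183, 208, 218, 228, 242, 247, 255, 268, 283]

Fragment lengths:
  [0,4): 4 bp
  [4,15): 11 bp
  [15,21): 6 bp
  [21,51): 30 bp
  [51,66): 15 bp
  [66,85): 19 bp
  [85,100): 15 bp
  [100,118): 18 bp
  [118,128): 10 bp
  [128,141): 13 bp
  [141,149): 8 bp
  [149,156): 7 bp
  [156,169): 13 bp
  [169,183): 14 bp
  [183,208): 25 bp
  [208,218): 10 bp
  [218,228): 10 bp
  [228,242): 14 bp
  [242,247): 5 bp
  [247,255): 8 bp
  [255,268): 13 bp
  [268,283): 15 bp
  [283,293): 10 bp

[4,5,6,7,8,8,10,10,10,10,11,13,13,13,14,14,15,15,15,18,19,25,30]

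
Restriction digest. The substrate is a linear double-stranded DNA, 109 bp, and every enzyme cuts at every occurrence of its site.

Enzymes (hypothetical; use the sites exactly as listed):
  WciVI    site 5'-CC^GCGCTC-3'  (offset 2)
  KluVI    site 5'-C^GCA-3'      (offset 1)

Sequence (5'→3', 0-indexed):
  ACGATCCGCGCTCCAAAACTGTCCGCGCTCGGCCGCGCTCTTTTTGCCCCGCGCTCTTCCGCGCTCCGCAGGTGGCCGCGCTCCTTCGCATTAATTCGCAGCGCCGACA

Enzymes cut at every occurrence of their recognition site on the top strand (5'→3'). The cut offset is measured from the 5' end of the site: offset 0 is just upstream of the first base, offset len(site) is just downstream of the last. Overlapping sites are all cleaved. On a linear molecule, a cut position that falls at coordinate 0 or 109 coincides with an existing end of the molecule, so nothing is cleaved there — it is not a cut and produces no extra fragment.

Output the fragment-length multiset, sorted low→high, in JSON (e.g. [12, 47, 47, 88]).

[7,7,10,10,10,10,10,12,16,17]

Scan for sites:
  WciVI CCGCGCTC/2: at [5, 22, 32, 48, 58, 75] ⇒ [7, 24, 34, 50, 60, 77]
  KluVI CGCA/1: at [66, 86, 96] ⇒ [67, 87, 97]

All cut coordinates (distinct, sorted): [7, 24, 34, 50, 60, 67, 77, 87, 97]

Fragment lengths:
  [0,7): 7 bp
  [7,24): 17 bp
  [24,34): 10 bp
  [34,50): 16 bp
  [50,60): 10 bp
  [60,67): 7 bp
  [67,77): 10 bp
  [77,87): 10 bp
  [87,97): 10 bp
  [97,109): 12 bp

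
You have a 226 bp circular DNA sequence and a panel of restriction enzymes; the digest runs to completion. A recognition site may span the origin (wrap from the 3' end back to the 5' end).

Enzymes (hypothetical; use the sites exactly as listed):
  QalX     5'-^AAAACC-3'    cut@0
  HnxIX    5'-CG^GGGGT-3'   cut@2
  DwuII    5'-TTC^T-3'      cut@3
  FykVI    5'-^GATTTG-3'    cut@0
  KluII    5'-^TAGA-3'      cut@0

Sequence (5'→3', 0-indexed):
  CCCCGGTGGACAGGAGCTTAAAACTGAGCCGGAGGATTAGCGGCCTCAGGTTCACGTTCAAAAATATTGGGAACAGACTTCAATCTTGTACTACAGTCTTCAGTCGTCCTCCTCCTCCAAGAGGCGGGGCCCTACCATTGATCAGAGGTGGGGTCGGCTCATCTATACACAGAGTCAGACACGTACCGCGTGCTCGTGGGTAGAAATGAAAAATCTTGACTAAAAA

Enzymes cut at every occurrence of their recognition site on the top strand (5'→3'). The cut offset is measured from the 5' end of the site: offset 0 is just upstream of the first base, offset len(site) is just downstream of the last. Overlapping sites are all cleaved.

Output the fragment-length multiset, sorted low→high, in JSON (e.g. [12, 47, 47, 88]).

Scan for sites:
  QalX AAAACC/0: at [222] ⇒ [222]
  HnxIX (CGGGGGT, off=2): no sites
  DwuII (TTCT, off=3): no sites
  FykVI (GATTTG, off=0): no sites
  KluII TAGA/0: at [200] ⇒ [200]

All cut coordinates (distinct, sorted): [200, 222]

Fragment lengths:
  200→222: 22 bp
  222→200 (wrap): 226-222+200 = 204 bp

[22,204]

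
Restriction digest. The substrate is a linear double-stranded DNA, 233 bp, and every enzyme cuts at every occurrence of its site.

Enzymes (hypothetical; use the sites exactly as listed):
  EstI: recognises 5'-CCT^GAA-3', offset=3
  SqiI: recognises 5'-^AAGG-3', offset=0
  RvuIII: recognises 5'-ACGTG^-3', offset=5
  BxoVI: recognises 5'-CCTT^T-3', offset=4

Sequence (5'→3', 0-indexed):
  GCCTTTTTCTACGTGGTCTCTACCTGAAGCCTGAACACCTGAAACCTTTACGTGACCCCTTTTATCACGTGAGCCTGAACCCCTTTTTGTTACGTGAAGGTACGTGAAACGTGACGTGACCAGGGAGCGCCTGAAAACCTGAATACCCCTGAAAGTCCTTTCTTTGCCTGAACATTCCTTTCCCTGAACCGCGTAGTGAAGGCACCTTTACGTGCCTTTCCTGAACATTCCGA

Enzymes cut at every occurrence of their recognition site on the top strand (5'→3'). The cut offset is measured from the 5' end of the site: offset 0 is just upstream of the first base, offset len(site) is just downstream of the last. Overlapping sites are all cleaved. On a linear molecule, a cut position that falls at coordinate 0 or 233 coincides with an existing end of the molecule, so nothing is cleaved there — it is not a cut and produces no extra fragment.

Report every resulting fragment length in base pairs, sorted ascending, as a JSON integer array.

[4,4,5,5,5,5,6,6,7,7,7,8,8,8,9,9,10,10,10,10,10,10,10,11,11,11,13,14]

Scan for sites:
  EstI CCTGAA/3: at [22, 29, 37, 73, 129, 137, 147, 166, 182, 219] ⇒ [25, 32, 40, 76, 132, 140, 150, 169, 185, 222]
  SqiI AAGG/0: at [96, 198] ⇒ [96, 198]
  RvuIII ACGTG/5: at [10, 49, 66, 91, 101, 108, 113, 209] ⇒ [15, 54, 71, 96, 106, 113, 118, 214]
  BxoVI CCTTT/4: at [1, 44, 57, 81, 156, 176, 204, 214] ⇒ [5, 48, 61, 85, 160, 180, 208, 218]

All cut coordinates (distinct, sorted): [5, 15, 25, 32, 40, 48, 54, 61, 71, 76, 85, 96, 106, 113, 118, 132, 140, 150, 160, 169, 180, 185, 198, 208, 214, 218, 222]

Fragment lengths:
  [0,5): 5 bp
  [5,15): 10 bp
  [15,25): 10 bp
  [25,32): 7 bp
  [32,40): 8 bp
  [40,48): 8 bp
  [48,54): 6 bp
  [54,61): 7 bp
  [61,71): 10 bp
  [71,76): 5 bp
  [76,85): 9 bp
  [85,96): 11 bp
  [96,106): 10 bp
  [106,113): 7 bp
  [113,118): 5 bp
  [118,132): 14 bp
  [132,140): 8 bp
  [140,150): 10 bp
  [150,160): 10 bp
  [160,169): 9 bp
  [169,180): 11 bp
  [180,185): 5 bp
  [185,198): 13 bp
  [198,208): 10 bp
  [208,214): 6 bp
  [214,218): 4 bp
  [218,222): 4 bp
  [222,233): 11 bp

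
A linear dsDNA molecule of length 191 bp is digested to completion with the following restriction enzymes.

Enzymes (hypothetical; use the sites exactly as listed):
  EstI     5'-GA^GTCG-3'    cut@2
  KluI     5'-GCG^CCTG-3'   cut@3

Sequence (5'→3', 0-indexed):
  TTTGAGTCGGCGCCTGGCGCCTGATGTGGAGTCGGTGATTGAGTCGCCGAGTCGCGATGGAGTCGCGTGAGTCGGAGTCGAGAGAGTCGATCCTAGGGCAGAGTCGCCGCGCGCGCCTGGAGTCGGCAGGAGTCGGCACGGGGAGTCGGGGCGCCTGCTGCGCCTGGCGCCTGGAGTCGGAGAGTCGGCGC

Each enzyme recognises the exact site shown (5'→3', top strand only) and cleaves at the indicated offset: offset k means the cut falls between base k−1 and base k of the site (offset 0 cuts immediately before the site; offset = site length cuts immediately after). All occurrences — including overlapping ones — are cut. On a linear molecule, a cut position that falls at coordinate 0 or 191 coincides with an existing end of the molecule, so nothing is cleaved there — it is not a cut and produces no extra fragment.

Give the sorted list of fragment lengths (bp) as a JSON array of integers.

Site scan:
  EstI GAGTCG/2: at [3, 28, 40, 48, 59, 68, 74, 83, 100, 119, 129, 142, 173, 181] ⇒ [5, 30, 42, 50, 61, 70, 76, 85, 102, 121, 131, 144, 175, 183]
  KluI GCGCCTG/3: at [9, 16, 112, 150, 159, 166] ⇒ [12, 19, 115, 153, 162, 169]

All cut coordinates (distinct, sorted): [5, 12, 19, 30, 42, 50, 61, 70, 76, 85, 102, 115, 121, 131, 144, 153, 162, 169, 175, 183]

Fragments:
  [0,5): 5 bp
  [5,12): 7 bp
  [12,19): 7 bp
  [19,30): 11 bp
  [30,42): 12 bp
  [42,50): 8 bp
  [50,61): 11 bp
  [61,70): 9 bp
  [70,76): 6 bp
  [76,85): 9 bp
  [85,102): 17 bp
  [102,115): 13 bp
  [115,121): 6 bp
  [121,131): 10 bp
  [131,144): 13 bp
  [144,153): 9 bp
  [153,162): 9 bp
  [162,169): 7 bp
  [169,175): 6 bp
  [175,183): 8 bp
  [183,191): 8 bp

[5,6,6,6,7,7,7,8,8,8,9,9,9,9,10,11,11,12,13,13,17]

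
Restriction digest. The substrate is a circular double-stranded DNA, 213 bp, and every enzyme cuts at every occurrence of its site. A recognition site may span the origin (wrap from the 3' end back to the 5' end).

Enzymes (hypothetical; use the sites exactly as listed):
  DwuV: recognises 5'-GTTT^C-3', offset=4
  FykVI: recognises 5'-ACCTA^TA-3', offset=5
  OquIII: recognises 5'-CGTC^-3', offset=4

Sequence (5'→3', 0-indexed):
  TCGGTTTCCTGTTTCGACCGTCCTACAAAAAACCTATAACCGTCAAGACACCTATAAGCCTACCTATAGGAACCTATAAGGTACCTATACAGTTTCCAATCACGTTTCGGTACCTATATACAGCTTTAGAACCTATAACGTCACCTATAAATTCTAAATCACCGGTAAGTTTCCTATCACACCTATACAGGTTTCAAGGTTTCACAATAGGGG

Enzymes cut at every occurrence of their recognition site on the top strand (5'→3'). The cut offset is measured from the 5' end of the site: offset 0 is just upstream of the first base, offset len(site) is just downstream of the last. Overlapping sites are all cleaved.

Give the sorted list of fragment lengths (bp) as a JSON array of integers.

Per-enzyme occurrences:
  DwuV GTTTC/4: at [3, 10, 91, 103, 168, 190, 198] ⇒ [7, 14, 95, 107, 172, 194, 202]
  FykVI ACCTATA/5: at [31, 49, 61, 71, 82, 111, 130, 142, 180] ⇒ [36, 54, 66, 76, 87, 116, 135, 147, 185]
  OquIII CGTC/4: at [18, 40, 138] ⇒ [22, 44, 142]

Pooled cuts: [7, 14, 22, 36, 44, 54, 66, 76, 87, 95, 107, 116, 135, 142, 147, 172, 185, 194, 202]

Fragments:
  7→14: 7 bp
  14→22: 8 bp
  22→36: 14 bp
  36→44: 8 bp
  44→54: 10 bp
  54→66: 12 bp
  66→76: 10 bp
  76→87: 11 bp
  87→95: 8 bp
  95→107: 12 bp
  107→116: 9 bp
  116→135: 19 bp
  135→142: 7 bp
  142→147: 5 bp
  147→172: 25 bp
  172→185: 13 bp
  185→194: 9 bp
  194→202: 8 bp
  202→7 (wrap): 213-202+7 = 18 bp

[5,7,7,8,8,8,8,9,9,10,10,11,12,12,13,14,18,19,25]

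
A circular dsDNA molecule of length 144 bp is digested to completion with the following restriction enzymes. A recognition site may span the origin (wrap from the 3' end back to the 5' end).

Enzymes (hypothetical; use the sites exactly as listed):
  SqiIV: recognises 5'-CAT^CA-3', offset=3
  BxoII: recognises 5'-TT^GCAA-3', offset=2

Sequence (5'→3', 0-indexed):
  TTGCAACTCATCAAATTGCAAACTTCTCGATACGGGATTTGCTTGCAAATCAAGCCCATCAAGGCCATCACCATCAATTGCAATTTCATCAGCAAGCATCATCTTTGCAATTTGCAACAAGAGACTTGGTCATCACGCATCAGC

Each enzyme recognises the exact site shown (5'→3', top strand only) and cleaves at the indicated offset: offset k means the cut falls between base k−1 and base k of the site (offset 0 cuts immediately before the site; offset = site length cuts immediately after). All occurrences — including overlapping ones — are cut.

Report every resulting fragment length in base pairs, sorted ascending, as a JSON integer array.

Site scan:
  SqiIV CATCA/3: at [8, 56, 65, 71, 86, 96, 130, 137] ⇒ [11, 59, 68, 74, 89, 99, 133, 140]
  BxoII TTGCAA/2: at [0, 15, 42, 77, 104, 111] ⇒ [2, 17, 44, 79, 106, 113]

Pooled cuts: [2, 11, 17, 44, 59, 68, 74, 79, 89, 99, 106, 113, 133, 140]

Fragments:
  2→11: 9 bp
  11→17: 6 bp
  17→44: 27 bp
  44→59: 15 bp
  59→68: 9 bp
  68→74: 6 bp
  74→79: 5 bp
  79→89: 10 bp
  89→99: 10 bp
  99→106: 7 bp
  106→113: 7 bp
  113→133: 20 bp
  133→140: 7 bp
  140→2 (wrap): 144-140+2 = 6 bp

[5,6,6,6,7,7,7,9,9,10,10,15,20,27]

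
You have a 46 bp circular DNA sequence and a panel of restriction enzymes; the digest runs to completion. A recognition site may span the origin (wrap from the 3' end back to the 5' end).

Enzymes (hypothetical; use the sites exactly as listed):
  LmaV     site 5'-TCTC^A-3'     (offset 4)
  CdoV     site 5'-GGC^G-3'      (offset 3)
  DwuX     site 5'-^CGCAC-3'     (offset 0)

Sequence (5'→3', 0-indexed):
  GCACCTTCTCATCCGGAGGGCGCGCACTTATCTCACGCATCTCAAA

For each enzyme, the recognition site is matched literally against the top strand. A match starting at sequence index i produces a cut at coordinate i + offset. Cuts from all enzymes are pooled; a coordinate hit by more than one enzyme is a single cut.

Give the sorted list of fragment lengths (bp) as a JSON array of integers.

Per-enzyme occurrences:
  LmaV TCTCA/4: at [6, 30, 39] ⇒ [10, 34, 43]
  CdoV GGCG/3: at [18] ⇒ [21]
  DwuX CGCAC/0: at [22] ⇒ [22]

Pooled cuts: [10, 21, 22, 34, 43]

Fragments:
  10→21: 11 bp
  21→22: 1 bp
  22→34: 12 bp
  34→43: 9 bp
  43→10 (wrap): 46-43+10 = 13 bp

[1,9,11,12,13]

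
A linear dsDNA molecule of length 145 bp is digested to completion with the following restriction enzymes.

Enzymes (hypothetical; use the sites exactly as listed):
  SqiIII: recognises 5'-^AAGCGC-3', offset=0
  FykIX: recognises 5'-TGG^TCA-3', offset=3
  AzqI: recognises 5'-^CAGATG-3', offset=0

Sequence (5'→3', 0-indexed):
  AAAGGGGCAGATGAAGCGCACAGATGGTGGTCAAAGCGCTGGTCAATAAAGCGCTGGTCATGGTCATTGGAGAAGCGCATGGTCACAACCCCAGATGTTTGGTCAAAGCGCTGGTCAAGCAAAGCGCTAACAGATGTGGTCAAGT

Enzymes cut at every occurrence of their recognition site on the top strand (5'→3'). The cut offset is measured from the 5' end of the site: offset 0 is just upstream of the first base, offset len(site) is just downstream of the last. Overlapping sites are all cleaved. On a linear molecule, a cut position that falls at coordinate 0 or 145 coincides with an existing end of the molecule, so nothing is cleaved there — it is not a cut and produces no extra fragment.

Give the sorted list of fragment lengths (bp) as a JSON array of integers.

[3,3,6,6,6,6,7,7,7,9,9,9,9,9,9,9,10,10,11]

Site scan:
  SqiIII AAGCGC/0: at [13, 33, 48, 72, 105, 121] ⇒ [13, 33, 48, 72, 105, 121]
  FykIX TGGTCA/3: at [27, 39, 54, 60, 79, 99, 111, 136] ⇒ [30, 42, 57, 63, 82, 102, 114, 139]
  AzqI CAGATG/0: at [7, 20, 91, 130] ⇒ [7, 20, 91, 130]

All cut coordinates (distinct, sorted): [7, 13, 20, 30, 33, 42, 48, 57, 63, 72, 82, 91, 102, 105, 114, 121, 130, 139]

Fragments:
  [0,7): 7 bp
  [7,13): 6 bp
  [13,20): 7 bp
  [20,30): 10 bp
  [30,33): 3 bp
  [33,42): 9 bp
  [42,48): 6 bp
  [48,57): 9 bp
  [57,63): 6 bp
  [63,72): 9 bp
  [72,82): 10 bp
  [82,91): 9 bp
  [91,102): 11 bp
  [102,105): 3 bp
  [105,114): 9 bp
  [114,121): 7 bp
  [121,130): 9 bp
  [130,139): 9 bp
  [139,145): 6 bp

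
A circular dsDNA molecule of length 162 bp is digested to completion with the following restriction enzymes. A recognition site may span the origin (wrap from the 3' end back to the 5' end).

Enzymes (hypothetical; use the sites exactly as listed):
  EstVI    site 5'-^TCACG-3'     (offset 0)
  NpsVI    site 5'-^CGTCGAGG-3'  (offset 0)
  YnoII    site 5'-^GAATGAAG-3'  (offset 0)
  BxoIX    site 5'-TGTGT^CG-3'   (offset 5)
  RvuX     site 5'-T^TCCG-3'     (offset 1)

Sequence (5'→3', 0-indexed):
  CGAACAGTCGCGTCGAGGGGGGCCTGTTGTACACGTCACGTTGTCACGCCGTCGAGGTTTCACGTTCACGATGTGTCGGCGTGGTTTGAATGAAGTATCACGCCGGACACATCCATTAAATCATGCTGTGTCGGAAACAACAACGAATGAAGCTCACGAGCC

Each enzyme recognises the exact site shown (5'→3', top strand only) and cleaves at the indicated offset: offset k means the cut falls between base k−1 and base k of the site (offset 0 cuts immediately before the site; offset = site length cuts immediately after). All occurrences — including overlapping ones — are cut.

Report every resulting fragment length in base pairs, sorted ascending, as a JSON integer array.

[6,6,8,9,10,10,11,11,13,19,25,34]

Site scan:
  EstVI TCACG/0: at [35, 43, 59, 65, 97, 153] ⇒ [35, 43, 59, 65, 97, 153]
  NpsVI CGTCGAGG/0: at [10, 49] ⇒ [10, 49]
  YnoII GAATGAAG/0: at [87, 144] ⇒ [87, 144]
  BxoIX TGTGTCG/5: at [71, 126] ⇒ [76, 131]
  RvuX (TTCCG, off=1): no sites

All cut coordinates (distinct, sorted): [10, 35, 43, 49, 59, 65, 76, 87, 97, 131, 144, 153]

Fragments:
  10→35: 25 bp
  35→43: 8 bp
  43→49: 6 bp
  49→59: 10 bp
  59→65: 6 bp
  65→76: 11 bp
  76→87: 11 bp
  87→97: 10 bp
  97→131: 34 bp
  131→144: 13 bp
  144→153: 9 bp
  153→10 (wrap): 162-153+10 = 19 bp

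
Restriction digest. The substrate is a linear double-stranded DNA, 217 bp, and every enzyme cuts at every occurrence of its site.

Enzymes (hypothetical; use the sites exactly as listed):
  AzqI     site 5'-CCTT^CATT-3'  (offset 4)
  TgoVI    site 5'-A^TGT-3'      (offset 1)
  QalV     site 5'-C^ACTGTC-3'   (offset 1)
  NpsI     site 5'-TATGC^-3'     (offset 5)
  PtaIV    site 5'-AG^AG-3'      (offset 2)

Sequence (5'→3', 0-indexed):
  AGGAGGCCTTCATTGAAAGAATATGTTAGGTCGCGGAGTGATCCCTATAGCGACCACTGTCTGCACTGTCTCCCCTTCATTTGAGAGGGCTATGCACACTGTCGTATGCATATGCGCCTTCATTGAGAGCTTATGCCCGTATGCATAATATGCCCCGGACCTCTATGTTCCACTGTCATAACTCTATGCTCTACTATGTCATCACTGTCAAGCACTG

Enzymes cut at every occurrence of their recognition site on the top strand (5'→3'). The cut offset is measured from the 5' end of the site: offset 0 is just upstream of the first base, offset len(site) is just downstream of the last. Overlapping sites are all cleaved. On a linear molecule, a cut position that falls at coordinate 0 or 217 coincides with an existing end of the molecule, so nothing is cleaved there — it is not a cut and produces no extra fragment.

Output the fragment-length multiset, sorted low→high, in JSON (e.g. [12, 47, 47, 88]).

Scan for sites:
  AzqI (CCTTCATT, off=4): starts [6, 73, 116] → cuts [10, 77, 120]
  TgoVI (ATGT, off=1): starts [22, 164, 195] → cuts [23, 165, 196]
  QalV (CACTGTC, off=1): starts [54, 63, 96, 170, 202] → cuts [55, 64, 97, 171, 203]
  NpsI (TATGC, off=5): starts [90, 104, 110, 131, 139, 148, 184] → cuts [95, 109, 115, 136, 144, 153, 189]
  PtaIV (AGAG, off=2): starts [83, 125] → cuts [85, 127]

All cut coordinates (distinct, sorted): [10, 23, 55, 64, 77, 85, 95, 97, 109, 115, 120, 127, 136, 144, 153, 165, 171, 189, 196, 203]

Fragments:
  [0,10): 10 bp
  [10,23): 13 bp
  [23,55): 32 bp
  [55,64): 9 bp
  [64,77): 13 bp
  [77,85): 8 bp
  [85,95): 10 bp
  [95,97): 2 bp
  [97,109): 12 bp
  [109,115): 6 bp
  [115,120): 5 bp
  [120,127): 7 bp
  [127,136): 9 bp
  [136,144): 8 bp
  [144,153): 9 bp
  [153,165): 12 bp
  [165,171): 6 bp
  [171,189): 18 bp
  [189,196): 7 bp
  [196,203): 7 bp
  [203,217): 14 bp

[2,5,6,6,7,7,7,8,8,9,9,9,10,10,12,12,13,13,14,18,32]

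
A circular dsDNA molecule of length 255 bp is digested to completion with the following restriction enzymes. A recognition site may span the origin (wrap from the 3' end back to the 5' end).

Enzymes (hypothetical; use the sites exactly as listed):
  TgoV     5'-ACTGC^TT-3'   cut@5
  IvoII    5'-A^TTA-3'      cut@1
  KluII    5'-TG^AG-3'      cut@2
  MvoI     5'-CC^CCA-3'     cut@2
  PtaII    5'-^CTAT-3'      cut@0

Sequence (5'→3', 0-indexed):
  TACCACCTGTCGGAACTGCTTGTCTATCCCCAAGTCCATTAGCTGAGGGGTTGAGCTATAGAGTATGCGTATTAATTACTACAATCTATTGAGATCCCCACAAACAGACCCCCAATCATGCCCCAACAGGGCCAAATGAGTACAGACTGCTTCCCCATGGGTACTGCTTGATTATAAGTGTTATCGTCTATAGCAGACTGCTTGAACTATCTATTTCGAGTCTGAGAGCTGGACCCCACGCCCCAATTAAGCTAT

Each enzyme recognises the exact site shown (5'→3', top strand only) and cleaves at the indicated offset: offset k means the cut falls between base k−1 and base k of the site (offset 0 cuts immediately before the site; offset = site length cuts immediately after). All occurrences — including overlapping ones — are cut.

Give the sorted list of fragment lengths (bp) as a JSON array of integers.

Site scan:
  TgoV (ACTGCTT, off=5): starts [14, 145, 162, 196] → cuts [19, 150, 167, 201]
  IvoII (ATTA, off=1): starts [37, 70, 74, 170, 245, 253] → cuts [38, 71, 75, 171, 246, 254]
  KluII (TGAG, off=2): starts [43, 51, 89, 136, 222] → cuts [45, 53, 91, 138, 224]
  MvoI (CCCCA, off=2): starts [27, 95, 109, 120, 152, 233, 240] → cuts [29, 97, 111, 122, 154, 235, 242]
  PtaII (CTAT, off=0): starts [23, 55, 85, 187, 206, 210, 251] → cuts [23, 55, 85, 187, 206, 210, 251]

All cut coordinates (distinct, sorted): [19, 23, 29, 38, 45, 53, 55, 71, 75, 85, 91, 97, 111, 122, 138, 150, 154, 167, 171, 187, 201, 206, 210, 224, 235, 242, 246, 251, 254]

Fragment lengths:
  19→23: 4 bp
  23→29: 6 bp
  29→38: 9 bp
  38→45: 7 bp
  45→53: 8 bp
  53→55: 2 bp
  55→71: 16 bp
  71→75: 4 bp
  75→85: 10 bp
  85→91: 6 bp
  91→97: 6 bp
  97→111: 14 bp
  111→122: 11 bp
  122→138: 16 bp
  138→150: 12 bp
  150→154: 4 bp
  154→167: 13 bp
  167→171: 4 bp
  171→187: 16 bp
  187→201: 14 bp
  201→206: 5 bp
  206→210: 4 bp
  210→224: 14 bp
  224→235: 11 bp
  235→242: 7 bp
  242→246: 4 bp
  246→251: 5 bp
  251→254: 3 bp
  254→19 (wrap): 255-254+19 = 20 bp

[2,3,4,4,4,4,4,4,5,5,6,6,6,7,7,8,9,10,11,11,12,13,14,14,14,16,16,16,20]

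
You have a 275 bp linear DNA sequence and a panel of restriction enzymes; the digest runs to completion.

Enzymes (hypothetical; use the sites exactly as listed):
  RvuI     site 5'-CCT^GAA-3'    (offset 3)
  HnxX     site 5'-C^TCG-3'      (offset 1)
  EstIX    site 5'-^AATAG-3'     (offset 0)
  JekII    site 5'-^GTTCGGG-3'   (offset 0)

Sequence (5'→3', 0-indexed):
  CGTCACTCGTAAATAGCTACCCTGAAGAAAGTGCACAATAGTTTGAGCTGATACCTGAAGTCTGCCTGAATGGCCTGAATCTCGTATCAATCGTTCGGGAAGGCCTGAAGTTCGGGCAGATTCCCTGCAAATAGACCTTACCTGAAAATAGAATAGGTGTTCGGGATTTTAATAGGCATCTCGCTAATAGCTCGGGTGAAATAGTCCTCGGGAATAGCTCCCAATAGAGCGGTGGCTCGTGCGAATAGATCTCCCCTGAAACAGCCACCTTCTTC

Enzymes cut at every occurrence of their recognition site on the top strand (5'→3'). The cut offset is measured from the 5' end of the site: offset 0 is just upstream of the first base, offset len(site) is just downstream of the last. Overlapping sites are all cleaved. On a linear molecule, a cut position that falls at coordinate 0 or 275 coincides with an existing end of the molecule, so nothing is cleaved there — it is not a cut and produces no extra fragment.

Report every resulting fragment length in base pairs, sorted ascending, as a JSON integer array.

Site scan:
  RvuI (CCTGAA, off=3): starts [20, 53, 64, 73, 103, 140, 254] → cuts [23, 56, 67, 76, 106, 143, 257]
  HnxX (CTCG, off=1): starts [5, 80, 179, 190, 206, 235] → cuts [6, 81, 180, 191, 207, 236]
  EstIX (AATAG, off=0): starts [11, 36, 129, 146, 151, 170, 185, 199, 212, 222, 243] → cuts [11, 36, 129, 146, 151, 170, 185, 199, 212, 222, 243]
  JekII (GTTCGGG, off=0): starts [92, 109, 158] → cuts [92, 109, 158]

Pooled cuts: [6, 11, 23, 36, 56, 67, 76, 81, 92, 106, 109, 129, 143, 146, 151, 158, 170, 180, 185, 191, 199, 207, 212, 222, 236, 243, 257]

Fragment lengths:
  [0,6): 6 bp
  [6,11): 5 bp
  [11,23): 12 bp
  [23,36): 13 bp
  [36,56): 20 bp
  [56,67): 11 bp
  [67,76): 9 bp
  [76,81): 5 bp
  [81,92): 11 bp
  [92,106): 14 bp
  [106,109): 3 bp
  [109,129): 20 bp
  [129,143): 14 bp
  [143,146): 3 bp
  [146,151): 5 bp
  [151,158): 7 bp
  [158,170): 12 bp
  [170,180): 10 bp
  [180,185): 5 bp
  [185,191): 6 bp
  [191,199): 8 bp
  [199,207): 8 bp
  [207,212): 5 bp
  [212,222): 10 bp
  [222,236): 14 bp
  [236,243): 7 bp
  [243,257): 14 bp
  [257,275): 18 bp

[3,3,5,5,5,5,5,6,6,7,7,8,8,9,10,10,11,11,12,12,13,14,14,14,14,18,20,20]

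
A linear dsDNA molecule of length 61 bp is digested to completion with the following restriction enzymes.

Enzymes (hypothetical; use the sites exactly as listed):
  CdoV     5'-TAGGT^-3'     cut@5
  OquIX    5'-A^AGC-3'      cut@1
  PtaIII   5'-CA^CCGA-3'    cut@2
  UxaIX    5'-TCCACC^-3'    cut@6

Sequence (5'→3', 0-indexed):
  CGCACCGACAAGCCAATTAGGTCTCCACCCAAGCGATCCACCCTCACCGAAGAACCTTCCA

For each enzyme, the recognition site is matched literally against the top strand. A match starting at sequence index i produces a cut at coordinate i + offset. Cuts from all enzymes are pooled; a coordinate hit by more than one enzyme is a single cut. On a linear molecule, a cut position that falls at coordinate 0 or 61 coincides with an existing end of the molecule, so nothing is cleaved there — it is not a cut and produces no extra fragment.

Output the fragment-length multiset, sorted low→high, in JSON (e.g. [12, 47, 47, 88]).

Per-enzyme occurrences:
  CdoV TAGGT/5: at [17] ⇒ [22]
  OquIX AAGC/1: at [9, 30] ⇒ [10, 31]
  PtaIII CACCGA/2: at [2, 44] ⇒ [4, 46]
  UxaIX TCCACC/6: at [23, 36] ⇒ [29, 42]

All cut coordinates (distinct, sorted): [4, 10, 22, 29, 31, 42, 46]

Fragment lengths:
  [0,4): 4 bp
  [4,10): 6 bp
  [10,22): 12 bp
  [22,29): 7 bp
  [29,31): 2 bp
  [31,42): 11 bp
  [42,46): 4 bp
  [46,61): 15 bp

[2,4,4,6,7,11,12,15]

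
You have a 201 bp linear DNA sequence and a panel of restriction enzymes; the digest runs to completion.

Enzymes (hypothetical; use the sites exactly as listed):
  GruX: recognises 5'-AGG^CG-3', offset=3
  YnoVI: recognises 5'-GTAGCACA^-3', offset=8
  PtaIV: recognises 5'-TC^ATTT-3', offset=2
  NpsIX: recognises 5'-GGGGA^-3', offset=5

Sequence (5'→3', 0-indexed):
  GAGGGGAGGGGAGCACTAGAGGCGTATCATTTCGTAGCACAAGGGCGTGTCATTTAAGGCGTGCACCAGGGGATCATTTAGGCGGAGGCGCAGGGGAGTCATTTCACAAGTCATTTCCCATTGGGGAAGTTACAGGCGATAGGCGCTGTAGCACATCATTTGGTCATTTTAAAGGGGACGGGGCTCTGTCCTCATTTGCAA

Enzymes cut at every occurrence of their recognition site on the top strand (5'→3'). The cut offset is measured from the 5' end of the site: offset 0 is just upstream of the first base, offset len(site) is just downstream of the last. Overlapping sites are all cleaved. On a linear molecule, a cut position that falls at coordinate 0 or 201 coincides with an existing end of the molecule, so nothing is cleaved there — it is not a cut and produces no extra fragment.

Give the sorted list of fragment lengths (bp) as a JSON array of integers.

Site scan:
  GruX AGGCG/3: at [19, 56, 79, 85, 133, 140] ⇒ [22, 59, 82, 88, 136, 143]
  YnoVI GTAGCACA/8: at [33, 147] ⇒ [41, 155]
  PtaIV TCATTT/2: at [26, 49, 73, 98, 110, 155, 163, 191] ⇒ [28, 51, 75, 100, 112, 157, 165, 193]
  NpsIX GGGGA/5: at [2, 7, 68, 92, 122, 173] ⇒ [7, 12, 73, 97, 127, 178]

All cut coordinates (distinct, sorted): [7, 12, 22, 28, 41, 51, 59, 73, 75, 82, 88, 97, 100, 112, 127, 136, 143, 155, 157, 165, 178, 193]

Fragment lengths:
  [0,7): 7 bp
  [7,12): 5 bp
  [12,22): 10 bp
  [22,28): 6 bp
  [28,41): 13 bp
  [41,51): 10 bp
  [51,59): 8 bp
  [59,73): 14 bp
  [73,75): 2 bp
  [75,82): 7 bp
  [82,88): 6 bp
  [88,97): 9 bp
  [97,100): 3 bp
  [100,112): 12 bp
  [112,127): 15 bp
  [127,136): 9 bp
  [136,143): 7 bp
  [143,155): 12 bp
  [155,157): 2 bp
  [157,165): 8 bp
  [165,178): 13 bp
  [178,193): 15 bp
  [193,201): 8 bp

[2,2,3,5,6,6,7,7,7,8,8,8,9,9,10,10,12,12,13,13,14,15,15]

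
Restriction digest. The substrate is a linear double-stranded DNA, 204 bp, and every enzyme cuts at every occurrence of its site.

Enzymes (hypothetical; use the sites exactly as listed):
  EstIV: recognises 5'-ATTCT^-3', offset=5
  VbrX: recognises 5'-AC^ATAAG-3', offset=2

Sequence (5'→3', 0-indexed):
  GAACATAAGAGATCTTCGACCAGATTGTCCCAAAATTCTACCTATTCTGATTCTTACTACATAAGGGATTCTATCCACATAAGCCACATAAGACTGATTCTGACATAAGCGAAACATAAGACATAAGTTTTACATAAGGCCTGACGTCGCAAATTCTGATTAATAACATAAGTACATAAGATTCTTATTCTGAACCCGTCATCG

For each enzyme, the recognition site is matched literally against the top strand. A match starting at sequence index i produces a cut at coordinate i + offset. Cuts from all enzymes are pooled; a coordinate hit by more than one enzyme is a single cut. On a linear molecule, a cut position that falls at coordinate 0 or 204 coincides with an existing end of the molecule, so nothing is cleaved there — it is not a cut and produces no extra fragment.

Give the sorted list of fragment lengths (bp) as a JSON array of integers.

Site scan:
  EstIV (ATTCT, off=5): starts [34, 43, 49, 67, 96, 152, 180, 186] → cuts [39, 48, 54, 72, 101, 157, 185, 191]
  VbrX (ACATAAG, off=2): starts [2, 58, 76, 85, 102, 113, 120, 131, 165, 173] → cuts [4, 60, 78, 87, 104, 115, 122, 133, 167, 175]

All cut coordinates (distinct, sorted): [4, 39, 48, 54, 60, 72, 78, 87, 101, 104, 115, 122, 133, 157, 167, 175, 185, 191]

Fragments:
  [0,4): 4 bp
  [4,39): 35 bp
  [39,48): 9 bp
  [48,54): 6 bp
  [54,60): 6 bp
  [60,72): 12 bp
  [72,78): 6 bp
  [78,87): 9 bp
  [87,101): 14 bp
  [101,104): 3 bp
  [104,115): 11 bp
  [115,122): 7 bp
  [122,133): 11 bp
  [133,157): 24 bp
  [157,167): 10 bp
  [167,175): 8 bp
  [175,185): 10 bp
  [185,191): 6 bp
  [191,204): 13 bp

[3,4,6,6,6,6,7,8,9,9,10,10,11,11,12,13,14,24,35]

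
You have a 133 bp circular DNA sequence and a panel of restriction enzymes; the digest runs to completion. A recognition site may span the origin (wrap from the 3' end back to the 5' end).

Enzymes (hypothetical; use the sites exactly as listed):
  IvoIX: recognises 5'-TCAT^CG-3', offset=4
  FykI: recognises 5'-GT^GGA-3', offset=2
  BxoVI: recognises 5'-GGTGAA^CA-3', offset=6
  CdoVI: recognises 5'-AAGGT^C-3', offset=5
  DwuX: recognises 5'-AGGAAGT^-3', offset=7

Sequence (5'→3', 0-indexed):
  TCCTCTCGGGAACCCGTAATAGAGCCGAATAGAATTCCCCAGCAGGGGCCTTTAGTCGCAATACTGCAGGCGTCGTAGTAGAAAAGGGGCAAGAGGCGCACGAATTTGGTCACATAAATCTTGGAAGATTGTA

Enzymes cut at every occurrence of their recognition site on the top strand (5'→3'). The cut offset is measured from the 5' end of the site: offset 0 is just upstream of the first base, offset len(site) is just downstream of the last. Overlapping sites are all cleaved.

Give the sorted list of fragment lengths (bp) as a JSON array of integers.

[133]

Scan for sites:
  IvoIX (TCATCG, off=4): no sites
  FykI (GTGGA, off=2): no sites
  BxoVI (GGTGAACA, off=6): no sites
  CdoVI (AAGGTC, off=5): no sites
  DwuX (AGGAAGT, off=7): no sites

Pooled cuts: ∅

Fragment lengths:
  no cuts → one circular fragment of 133 bp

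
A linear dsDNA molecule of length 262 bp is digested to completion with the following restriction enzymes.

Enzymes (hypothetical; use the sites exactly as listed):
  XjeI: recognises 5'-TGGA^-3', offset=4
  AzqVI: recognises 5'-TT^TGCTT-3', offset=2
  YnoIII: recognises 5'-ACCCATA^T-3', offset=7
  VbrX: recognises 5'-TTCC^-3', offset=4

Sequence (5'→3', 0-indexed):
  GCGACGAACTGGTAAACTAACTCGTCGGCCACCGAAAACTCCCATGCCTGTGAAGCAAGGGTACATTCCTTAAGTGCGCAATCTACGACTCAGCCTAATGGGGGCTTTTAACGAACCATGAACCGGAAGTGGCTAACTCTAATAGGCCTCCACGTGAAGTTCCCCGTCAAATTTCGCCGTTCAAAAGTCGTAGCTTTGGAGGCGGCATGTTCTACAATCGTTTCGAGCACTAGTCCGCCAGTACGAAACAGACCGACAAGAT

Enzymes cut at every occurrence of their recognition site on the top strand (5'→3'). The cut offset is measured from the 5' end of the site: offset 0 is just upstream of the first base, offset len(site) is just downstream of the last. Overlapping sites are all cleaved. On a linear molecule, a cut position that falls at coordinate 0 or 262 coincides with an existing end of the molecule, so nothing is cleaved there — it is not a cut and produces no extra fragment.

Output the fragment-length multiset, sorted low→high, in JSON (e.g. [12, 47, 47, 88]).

Site scan:
  XjeI (TGGA, off=4): starts [196] → cuts [200]
  AzqVI (TTTGCTT, off=2): no sites
  YnoIII (ACCCATAT, off=7): no sites
  VbrX (TTCC, off=4): starts [65, 159] → cuts [69, 163]

All cut coordinates (distinct, sorted): [69, 163, 200]

Fragment lengths:
  [0,69): 69 bp
  [69,163): 94 bp
  [163,200): 37 bp
  [200,262): 62 bp

[37,62,69,94]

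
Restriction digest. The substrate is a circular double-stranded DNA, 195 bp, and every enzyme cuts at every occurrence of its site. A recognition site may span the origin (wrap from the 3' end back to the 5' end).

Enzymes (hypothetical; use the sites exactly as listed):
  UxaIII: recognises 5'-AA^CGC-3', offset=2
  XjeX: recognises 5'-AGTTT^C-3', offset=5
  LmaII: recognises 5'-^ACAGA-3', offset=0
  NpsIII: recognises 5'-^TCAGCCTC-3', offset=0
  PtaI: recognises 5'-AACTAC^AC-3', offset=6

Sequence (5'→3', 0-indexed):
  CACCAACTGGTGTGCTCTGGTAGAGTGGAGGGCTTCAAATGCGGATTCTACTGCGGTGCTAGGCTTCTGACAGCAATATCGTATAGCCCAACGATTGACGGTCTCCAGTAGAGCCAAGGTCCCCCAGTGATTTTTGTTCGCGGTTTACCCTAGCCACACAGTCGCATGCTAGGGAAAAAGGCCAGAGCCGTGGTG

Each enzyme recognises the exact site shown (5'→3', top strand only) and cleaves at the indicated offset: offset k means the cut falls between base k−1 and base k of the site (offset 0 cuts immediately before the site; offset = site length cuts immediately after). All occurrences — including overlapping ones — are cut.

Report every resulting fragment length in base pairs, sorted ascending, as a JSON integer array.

[195]

Per-enzyme occurrences:
  UxaIII (AACGC, off=2): no sites
  XjeX (AGTTTC, off=5): no sites
  LmaII (ACAGA, off=0): no sites
  NpsIII (TCAGCCTC, off=0): no sites
  PtaI (AACTACAC, off=6): no sites

All cut coordinates (distinct, sorted): ∅

Fragments:
  no cuts → one circular fragment of 195 bp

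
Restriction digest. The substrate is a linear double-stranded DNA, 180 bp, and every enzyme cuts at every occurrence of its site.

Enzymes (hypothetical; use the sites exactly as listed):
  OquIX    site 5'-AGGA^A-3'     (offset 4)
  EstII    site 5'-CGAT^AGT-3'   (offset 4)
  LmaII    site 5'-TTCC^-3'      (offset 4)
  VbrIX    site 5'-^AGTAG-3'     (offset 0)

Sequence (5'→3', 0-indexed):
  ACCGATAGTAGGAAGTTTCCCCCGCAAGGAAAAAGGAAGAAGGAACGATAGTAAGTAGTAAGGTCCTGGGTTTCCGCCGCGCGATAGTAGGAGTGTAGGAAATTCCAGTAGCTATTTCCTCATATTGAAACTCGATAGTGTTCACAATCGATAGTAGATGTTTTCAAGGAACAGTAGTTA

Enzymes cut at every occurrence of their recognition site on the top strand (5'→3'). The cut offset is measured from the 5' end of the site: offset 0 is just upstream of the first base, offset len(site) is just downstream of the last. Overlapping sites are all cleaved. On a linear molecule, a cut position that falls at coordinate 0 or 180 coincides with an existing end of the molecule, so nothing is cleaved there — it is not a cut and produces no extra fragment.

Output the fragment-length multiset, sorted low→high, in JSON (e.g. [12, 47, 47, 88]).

[2,4,5,6,6,7,7,7,7,8,10,10,13,15,16,17,18,22]

Scan for sites:
  OquIX AGGAA/4: at [9, 26, 33, 40, 96, 166] ⇒ [13, 30, 37, 44, 100, 170]
  EstII CGATAGT/4: at [2, 45, 81, 132, 148] ⇒ [6, 49, 85, 136, 152]
  LmaII TTCC/4: at [16, 71, 102, 115] ⇒ [20, 75, 106, 119]
  VbrIX AGTAG/0: at [6, 53, 85, 106, 152, 172] ⇒ [6, 53, 85, 106, 152, 172]

All cut coordinates (distinct, sorted): [6, 13, 20, 30, 37, 44, 49, 53, 75, 85, 100, 106, 119, 136, 152, 170, 172]

Fragment lengths:
  [0,6): 6 bp
  [6,13): 7 bp
  [13,20): 7 bp
  [20,30): 10 bp
  [30,37): 7 bp
  [37,44): 7 bp
  [44,49): 5 bp
  [49,53): 4 bp
  [53,75): 22 bp
  [75,85): 10 bp
  [85,100): 15 bp
  [100,106): 6 bp
  [106,119): 13 bp
  [119,136): 17 bp
  [136,152): 16 bp
  [152,170): 18 bp
  [170,172): 2 bp
  [172,180): 8 bp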